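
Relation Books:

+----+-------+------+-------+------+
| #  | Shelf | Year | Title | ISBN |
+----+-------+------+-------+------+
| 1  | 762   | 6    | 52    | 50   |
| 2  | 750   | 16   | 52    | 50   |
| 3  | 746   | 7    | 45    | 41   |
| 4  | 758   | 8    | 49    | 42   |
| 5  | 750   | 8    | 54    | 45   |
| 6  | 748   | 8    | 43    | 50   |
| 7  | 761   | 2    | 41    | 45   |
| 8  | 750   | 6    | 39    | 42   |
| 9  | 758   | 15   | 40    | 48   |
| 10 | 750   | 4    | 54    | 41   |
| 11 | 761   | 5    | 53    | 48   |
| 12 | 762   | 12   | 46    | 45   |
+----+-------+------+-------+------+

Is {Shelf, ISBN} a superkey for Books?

All 12 rows have distinct {Shelf, ISBN} values, so {Shelf, ISBN} → (all attributes) holds and {Shelf, ISBN} is a superkey.

Yes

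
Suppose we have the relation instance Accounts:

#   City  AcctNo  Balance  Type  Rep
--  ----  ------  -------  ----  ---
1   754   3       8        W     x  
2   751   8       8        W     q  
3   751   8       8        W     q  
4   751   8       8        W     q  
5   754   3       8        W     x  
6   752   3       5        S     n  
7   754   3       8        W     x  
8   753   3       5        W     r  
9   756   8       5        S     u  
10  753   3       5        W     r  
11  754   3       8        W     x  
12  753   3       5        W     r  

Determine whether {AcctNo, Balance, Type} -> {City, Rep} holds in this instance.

Yes

(AcctNo=3, Balance=8, Type=W): rows 1, 5, 7, 11 → {City,Rep} = (754, x), (754, x), (754, x), (754, x) ✓
(AcctNo=8, Balance=8, Type=W): rows 2, 3, 4 → {City,Rep} = (751, q), (751, q), (751, q) ✓
(AcctNo=3, Balance=5, Type=S): row 6 → {City,Rep} = (752, n) ✓
(AcctNo=3, Balance=5, Type=W): rows 8, 10, 12 → {City,Rep} = (753, r), (753, r), (753, r) ✓
(AcctNo=8, Balance=5, Type=S): row 9 → {City,Rep} = (756, u) ✓
Every {AcctNo, Balance, Type} value is associated with a single {City, Rep} value, so {AcctNo, Balance, Type} -> {City, Rep} holds.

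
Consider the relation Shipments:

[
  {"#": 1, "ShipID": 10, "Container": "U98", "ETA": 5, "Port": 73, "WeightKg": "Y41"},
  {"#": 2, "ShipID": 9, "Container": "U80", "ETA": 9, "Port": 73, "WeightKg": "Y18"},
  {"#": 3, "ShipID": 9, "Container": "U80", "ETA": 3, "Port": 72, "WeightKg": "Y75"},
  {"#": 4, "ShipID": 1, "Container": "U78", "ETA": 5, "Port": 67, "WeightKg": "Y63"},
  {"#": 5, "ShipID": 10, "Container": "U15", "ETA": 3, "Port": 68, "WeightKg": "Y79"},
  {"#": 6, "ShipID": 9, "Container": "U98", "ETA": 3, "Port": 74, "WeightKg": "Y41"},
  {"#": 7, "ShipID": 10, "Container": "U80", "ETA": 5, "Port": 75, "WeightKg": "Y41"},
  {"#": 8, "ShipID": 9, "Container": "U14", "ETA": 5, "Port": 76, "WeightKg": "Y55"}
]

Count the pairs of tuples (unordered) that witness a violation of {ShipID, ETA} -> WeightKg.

1

(ShipID=10, ETA=5): all 2 rows agree on WeightKg — 0 pairs.
(ShipID=9, ETA=3): violating pairs (3,6) — 1 pair.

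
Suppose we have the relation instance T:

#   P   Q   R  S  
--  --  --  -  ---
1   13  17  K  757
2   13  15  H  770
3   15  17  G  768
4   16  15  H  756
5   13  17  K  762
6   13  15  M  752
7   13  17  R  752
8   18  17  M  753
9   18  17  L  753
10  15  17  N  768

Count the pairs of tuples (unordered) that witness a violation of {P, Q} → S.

(P=13, Q=17): violating pairs (1,5), (1,7), (5,7) — 3 pairs.
(P=13, Q=15): violating pairs (2,6) — 1 pair.
(P=15, Q=17): all 2 rows agree on S — 0 pairs.
(P=18, Q=17): all 2 rows agree on S — 0 pairs.

4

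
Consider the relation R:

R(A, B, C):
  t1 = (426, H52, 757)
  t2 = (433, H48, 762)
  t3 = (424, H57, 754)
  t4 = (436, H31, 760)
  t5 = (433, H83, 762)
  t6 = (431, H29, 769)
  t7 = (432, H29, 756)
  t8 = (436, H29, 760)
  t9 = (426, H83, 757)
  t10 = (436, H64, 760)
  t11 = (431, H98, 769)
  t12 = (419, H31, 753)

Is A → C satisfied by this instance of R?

Yes

A=426: rows 1, 9 → C = 757, 757 ✓
A=433: rows 2, 5 → C = 762, 762 ✓
A=424: row 3 → C = 754 ✓
A=436: rows 4, 8, 10 → C = 760, 760, 760 ✓
A=431: rows 6, 11 → C = 769, 769 ✓
A=432: row 7 → C = 756 ✓
A=419: row 12 → C = 753 ✓
Every A value is associated with a single C value, so A → C holds.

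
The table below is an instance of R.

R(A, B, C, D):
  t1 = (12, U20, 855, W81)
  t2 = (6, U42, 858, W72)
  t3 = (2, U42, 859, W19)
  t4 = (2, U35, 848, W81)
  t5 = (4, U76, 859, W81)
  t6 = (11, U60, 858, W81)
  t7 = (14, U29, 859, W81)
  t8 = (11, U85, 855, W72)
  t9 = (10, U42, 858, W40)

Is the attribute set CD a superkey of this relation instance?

Rows 5 and 7 have the same CD value (C=859, D=W81) but are distinct tuples, so CD does not determine every attribute — not a superkey.

No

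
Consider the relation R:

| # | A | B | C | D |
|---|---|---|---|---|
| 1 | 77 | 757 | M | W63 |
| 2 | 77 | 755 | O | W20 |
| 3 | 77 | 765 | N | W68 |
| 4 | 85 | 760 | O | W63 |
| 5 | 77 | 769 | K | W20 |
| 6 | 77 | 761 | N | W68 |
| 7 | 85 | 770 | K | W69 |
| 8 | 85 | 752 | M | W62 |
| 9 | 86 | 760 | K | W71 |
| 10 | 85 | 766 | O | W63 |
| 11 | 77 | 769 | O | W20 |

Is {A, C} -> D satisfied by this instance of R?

Yes

(A=77, C=M): row 1 → D = W63 ✓
(A=77, C=O): rows 2, 11 → D = W20, W20 ✓
(A=77, C=N): rows 3, 6 → D = W68, W68 ✓
(A=85, C=O): rows 4, 10 → D = W63, W63 ✓
(A=77, C=K): row 5 → D = W20 ✓
(A=85, C=K): row 7 → D = W69 ✓
(A=85, C=M): row 8 → D = W62 ✓
(A=86, C=K): row 9 → D = W71 ✓
Every {A, C} value is associated with a single D value, so {A, C} -> D holds.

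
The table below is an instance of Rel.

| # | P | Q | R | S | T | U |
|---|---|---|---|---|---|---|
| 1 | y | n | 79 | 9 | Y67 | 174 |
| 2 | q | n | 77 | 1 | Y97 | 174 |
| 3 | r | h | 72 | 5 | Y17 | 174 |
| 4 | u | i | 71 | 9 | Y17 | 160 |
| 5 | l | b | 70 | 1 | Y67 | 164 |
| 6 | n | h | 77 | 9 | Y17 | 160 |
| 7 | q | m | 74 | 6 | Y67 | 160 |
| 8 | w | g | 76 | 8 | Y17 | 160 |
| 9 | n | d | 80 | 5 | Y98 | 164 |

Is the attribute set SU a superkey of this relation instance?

Rows 4 and 6 have the same SU value (S=9, U=160) but are distinct tuples, so SU does not determine every attribute — not a superkey.

No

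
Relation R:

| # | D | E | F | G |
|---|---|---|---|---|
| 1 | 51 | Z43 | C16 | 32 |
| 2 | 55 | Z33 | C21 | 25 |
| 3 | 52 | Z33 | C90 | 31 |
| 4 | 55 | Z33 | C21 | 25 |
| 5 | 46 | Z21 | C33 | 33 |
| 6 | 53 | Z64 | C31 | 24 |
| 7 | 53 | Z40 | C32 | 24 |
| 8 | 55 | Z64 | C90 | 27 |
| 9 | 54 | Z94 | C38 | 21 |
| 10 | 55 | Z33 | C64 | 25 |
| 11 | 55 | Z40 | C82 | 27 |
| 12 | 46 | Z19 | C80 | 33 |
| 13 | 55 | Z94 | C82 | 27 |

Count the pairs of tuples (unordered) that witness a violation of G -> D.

G=25: all 3 rows agree on D — 0 pairs.
G=33: all 2 rows agree on D — 0 pairs.
G=24: all 2 rows agree on D — 0 pairs.
G=27: all 3 rows agree on D — 0 pairs.

0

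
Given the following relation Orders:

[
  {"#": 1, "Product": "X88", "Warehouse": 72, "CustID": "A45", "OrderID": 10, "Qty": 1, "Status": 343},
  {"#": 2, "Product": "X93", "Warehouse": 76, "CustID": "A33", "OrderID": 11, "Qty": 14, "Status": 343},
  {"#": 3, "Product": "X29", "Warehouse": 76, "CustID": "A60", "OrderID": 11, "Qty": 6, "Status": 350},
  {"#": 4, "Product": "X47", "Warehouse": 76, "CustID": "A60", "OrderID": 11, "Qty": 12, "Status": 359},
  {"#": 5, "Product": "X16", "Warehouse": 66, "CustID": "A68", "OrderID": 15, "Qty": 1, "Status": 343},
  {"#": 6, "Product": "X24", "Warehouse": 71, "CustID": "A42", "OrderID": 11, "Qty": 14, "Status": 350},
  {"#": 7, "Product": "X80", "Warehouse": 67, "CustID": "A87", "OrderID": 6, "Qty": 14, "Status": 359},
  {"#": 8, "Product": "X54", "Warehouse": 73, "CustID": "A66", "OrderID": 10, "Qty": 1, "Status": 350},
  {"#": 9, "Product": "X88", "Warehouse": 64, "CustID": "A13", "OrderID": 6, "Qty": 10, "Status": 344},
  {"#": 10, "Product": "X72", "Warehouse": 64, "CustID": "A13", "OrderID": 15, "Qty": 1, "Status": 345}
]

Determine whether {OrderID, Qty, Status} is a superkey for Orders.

Yes

All 10 rows have distinct {OrderID, Qty, Status} values, so {OrderID, Qty, Status} → (all attributes) holds and {OrderID, Qty, Status} is a superkey.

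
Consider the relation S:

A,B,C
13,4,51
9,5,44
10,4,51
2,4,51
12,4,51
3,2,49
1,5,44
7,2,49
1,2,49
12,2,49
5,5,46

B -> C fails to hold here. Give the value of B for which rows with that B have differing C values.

B=4: 4 rows → C = 51, 51, 51, 51 ✓
B=5: 3 rows → C takes values {44, 46} — violation
B=2: 4 rows → C = 49, 49, 49, 49 ✓
The only B value with inconsistent C is B=5.

5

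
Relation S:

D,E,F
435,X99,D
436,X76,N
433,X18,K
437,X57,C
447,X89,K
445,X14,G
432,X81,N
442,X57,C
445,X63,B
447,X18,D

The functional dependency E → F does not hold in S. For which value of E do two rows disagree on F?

E=X99: 1 row → F = D ✓
E=X76: 1 row → F = N ✓
E=X18: 2 rows → F takes values {K, D} — violation
E=X57: 2 rows → F = C, C ✓
E=X89: 1 row → F = K ✓
E=X14: 1 row → F = G ✓
E=X81: 1 row → F = N ✓
E=X63: 1 row → F = B ✓
The only E value with inconsistent F is E=X18.

X18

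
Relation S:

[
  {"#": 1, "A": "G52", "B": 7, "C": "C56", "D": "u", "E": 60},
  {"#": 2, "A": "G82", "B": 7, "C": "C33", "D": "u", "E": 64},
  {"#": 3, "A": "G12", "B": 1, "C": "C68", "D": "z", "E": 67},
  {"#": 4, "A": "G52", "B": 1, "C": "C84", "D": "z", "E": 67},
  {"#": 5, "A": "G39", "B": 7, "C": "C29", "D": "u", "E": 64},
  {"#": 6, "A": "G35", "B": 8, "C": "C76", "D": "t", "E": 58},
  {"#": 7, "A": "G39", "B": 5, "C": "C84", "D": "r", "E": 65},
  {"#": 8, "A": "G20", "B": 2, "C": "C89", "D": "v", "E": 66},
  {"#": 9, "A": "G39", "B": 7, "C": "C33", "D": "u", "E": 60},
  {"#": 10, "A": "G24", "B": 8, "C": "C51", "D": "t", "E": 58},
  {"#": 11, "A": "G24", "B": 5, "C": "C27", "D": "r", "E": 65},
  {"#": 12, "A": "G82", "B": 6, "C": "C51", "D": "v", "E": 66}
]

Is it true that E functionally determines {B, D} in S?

E=60: rows 1, 9 → {B,D} = (7, u), (7, u) ✓
E=64: rows 2, 5 → {B,D} = (7, u), (7, u) ✓
E=67: rows 3, 4 → {B,D} = (1, z), (1, z) ✓
E=58: rows 6, 10 → {B,D} = (8, t), (8, t) ✓
E=65: rows 7, 11 → {B,D} = (5, r), (5, r) ✓
E=66: rows 8, 12 → {B,D} takes values {(2, v), (6, v)} — violation
Two rows agree on E but differ on {B, D}, so E → {B, D} does not hold.

No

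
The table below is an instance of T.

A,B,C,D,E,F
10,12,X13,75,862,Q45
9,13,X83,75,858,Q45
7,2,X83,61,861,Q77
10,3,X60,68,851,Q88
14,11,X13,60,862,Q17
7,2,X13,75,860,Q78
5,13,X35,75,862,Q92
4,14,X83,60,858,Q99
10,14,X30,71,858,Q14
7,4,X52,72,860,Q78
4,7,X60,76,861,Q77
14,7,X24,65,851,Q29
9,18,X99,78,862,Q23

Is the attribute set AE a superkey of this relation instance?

No

Two distinct rows share (A=7, E=860), so AE does not determine every attribute — not a superkey.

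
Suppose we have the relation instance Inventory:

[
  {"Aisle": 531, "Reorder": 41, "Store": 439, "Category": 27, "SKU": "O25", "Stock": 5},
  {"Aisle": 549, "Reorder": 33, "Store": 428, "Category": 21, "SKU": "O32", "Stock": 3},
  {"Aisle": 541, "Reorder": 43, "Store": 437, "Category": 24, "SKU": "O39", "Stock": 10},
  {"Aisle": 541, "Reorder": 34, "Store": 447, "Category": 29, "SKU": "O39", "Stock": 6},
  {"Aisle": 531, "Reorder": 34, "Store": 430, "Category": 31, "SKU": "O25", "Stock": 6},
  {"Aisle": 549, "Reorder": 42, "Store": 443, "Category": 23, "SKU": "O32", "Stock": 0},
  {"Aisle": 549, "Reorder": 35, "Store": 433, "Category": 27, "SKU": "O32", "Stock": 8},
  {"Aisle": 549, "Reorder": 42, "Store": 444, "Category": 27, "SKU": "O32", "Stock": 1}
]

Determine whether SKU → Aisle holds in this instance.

SKU=O25: 2 rows → Aisle = 531, 531 ✓
SKU=O32: 4 rows → Aisle = 549, 549, 549, 549 ✓
SKU=O39: 2 rows → Aisle = 541, 541 ✓
Every SKU value is associated with a single Aisle value, so SKU → Aisle holds.

Yes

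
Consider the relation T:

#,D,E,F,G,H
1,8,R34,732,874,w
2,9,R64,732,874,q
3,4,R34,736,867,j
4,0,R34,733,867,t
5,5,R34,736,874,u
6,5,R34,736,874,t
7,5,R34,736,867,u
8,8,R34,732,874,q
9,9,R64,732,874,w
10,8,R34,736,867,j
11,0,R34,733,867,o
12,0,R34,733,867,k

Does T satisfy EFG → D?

(E=R34, F=732, G=874): rows 1, 8 → D = 8, 8 ✓
(E=R64, F=732, G=874): rows 2, 9 → D = 9, 9 ✓
(E=R34, F=736, G=867): rows 3, 7, 10 → D takes values {4, 5, 8} — violation
(E=R34, F=733, G=867): rows 4, 11, 12 → D = 0, 0, 0 ✓
(E=R34, F=736, G=874): rows 5, 6 → D = 5, 5 ✓
Two rows agree on EFG but differ on D, so EFG → D does not hold.

No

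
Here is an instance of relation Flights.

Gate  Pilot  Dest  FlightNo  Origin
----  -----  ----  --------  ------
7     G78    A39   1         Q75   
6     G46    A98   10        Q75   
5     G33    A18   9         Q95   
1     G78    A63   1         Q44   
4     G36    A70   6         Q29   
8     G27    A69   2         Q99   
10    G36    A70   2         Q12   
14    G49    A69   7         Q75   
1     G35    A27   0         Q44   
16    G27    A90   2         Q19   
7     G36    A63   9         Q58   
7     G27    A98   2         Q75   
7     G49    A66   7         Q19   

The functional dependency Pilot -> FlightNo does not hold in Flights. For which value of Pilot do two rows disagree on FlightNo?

G36

Pilot=G78: 2 rows → FlightNo = 1, 1 ✓
Pilot=G46: 1 row → FlightNo = 10 ✓
Pilot=G33: 1 row → FlightNo = 9 ✓
Pilot=G36: 3 rows → FlightNo takes values {6, 2, 9} — violation
Pilot=G27: 3 rows → FlightNo = 2, 2, 2 ✓
Pilot=G49: 2 rows → FlightNo = 7, 7 ✓
Pilot=G35: 1 row → FlightNo = 0 ✓
The only Pilot value with inconsistent FlightNo is Pilot=G36.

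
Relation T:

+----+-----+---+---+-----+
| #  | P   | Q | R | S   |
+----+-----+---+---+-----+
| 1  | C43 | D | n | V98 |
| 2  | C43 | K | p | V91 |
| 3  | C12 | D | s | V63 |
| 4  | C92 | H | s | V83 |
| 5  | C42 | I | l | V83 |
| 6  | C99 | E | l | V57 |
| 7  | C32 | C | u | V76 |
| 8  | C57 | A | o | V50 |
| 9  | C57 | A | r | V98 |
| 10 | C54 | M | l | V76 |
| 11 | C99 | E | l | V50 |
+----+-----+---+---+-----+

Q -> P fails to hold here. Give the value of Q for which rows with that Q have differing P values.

D

Q=D: rows 1, 3 → P takes values {C43, C12} — violation
Q=K: row 2 → P = C43 ✓
Q=H: row 4 → P = C92 ✓
Q=I: row 5 → P = C42 ✓
Q=E: rows 6, 11 → P = C99, C99 ✓
Q=C: row 7 → P = C32 ✓
Q=A: rows 8, 9 → P = C57, C57 ✓
Q=M: row 10 → P = C54 ✓
The only Q value with inconsistent P is Q=D.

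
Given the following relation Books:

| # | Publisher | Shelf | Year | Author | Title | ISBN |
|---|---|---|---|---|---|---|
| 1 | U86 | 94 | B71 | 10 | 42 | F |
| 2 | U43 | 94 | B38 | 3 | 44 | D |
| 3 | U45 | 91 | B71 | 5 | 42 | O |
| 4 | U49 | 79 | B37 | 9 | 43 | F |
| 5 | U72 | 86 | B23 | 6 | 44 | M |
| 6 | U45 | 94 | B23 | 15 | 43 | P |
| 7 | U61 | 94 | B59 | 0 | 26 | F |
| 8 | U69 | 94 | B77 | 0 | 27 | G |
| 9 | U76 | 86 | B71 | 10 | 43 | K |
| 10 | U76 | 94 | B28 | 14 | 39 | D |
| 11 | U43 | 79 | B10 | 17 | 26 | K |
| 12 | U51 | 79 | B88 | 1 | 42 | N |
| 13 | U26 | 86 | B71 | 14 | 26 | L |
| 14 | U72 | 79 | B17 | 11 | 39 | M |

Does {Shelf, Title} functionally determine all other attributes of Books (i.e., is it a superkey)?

All 14 rows have distinct {Shelf, Title} values, so {Shelf, Title} → (all attributes) holds and {Shelf, Title} is a superkey.

Yes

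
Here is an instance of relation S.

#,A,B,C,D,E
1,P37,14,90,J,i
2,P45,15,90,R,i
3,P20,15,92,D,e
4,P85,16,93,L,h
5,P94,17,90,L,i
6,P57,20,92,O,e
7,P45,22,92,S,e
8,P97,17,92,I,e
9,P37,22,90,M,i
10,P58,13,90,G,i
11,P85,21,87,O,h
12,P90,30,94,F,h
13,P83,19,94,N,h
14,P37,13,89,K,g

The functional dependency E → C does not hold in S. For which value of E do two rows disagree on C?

E=i: rows 1, 2, 5, 9, 10 → C = 90, 90, 90, 90, 90 ✓
E=e: rows 3, 6, 7, 8 → C = 92, 92, 92, 92 ✓
E=h: rows 4, 11, 12, 13 → C takes values {93, 87, 94} — violation
E=g: row 14 → C = 89 ✓
The only E value with inconsistent C is E=h.

h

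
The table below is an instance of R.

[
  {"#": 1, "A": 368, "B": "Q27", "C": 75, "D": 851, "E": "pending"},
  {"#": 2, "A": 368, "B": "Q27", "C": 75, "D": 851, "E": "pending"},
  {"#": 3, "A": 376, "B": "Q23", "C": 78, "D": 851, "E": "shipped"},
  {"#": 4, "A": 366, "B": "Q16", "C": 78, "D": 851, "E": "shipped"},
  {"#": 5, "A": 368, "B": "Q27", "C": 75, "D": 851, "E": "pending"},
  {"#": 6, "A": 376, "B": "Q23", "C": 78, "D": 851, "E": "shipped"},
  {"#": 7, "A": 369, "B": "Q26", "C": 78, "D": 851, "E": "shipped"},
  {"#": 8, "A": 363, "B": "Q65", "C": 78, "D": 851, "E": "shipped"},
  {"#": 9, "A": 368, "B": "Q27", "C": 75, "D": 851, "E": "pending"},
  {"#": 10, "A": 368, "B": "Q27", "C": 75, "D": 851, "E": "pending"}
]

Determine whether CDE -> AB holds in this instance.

(C=75, D=851, E=pending): rows 1, 2, 5, 9, 10 → {A,B} = (368, Q27), (368, Q27), (368, Q27), (368, Q27), (368, Q27) ✓
(C=78, D=851, E=shipped): rows 3, 4, 6, 7, 8 → {A,B} takes values {(376, Q23), (366, Q16), (369, Q26), (363, Q65)} — violation
Two rows agree on CDE but differ on AB, so CDE -> AB does not hold.

No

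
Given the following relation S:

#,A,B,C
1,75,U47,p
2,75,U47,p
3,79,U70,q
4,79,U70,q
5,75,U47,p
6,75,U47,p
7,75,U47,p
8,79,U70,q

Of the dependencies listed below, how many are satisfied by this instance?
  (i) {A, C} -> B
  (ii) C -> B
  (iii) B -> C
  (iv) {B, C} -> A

4

(i) {A, C} -> B: every LHS value maps to a single RHS value — holds.
(ii) C -> B: every LHS value maps to a single RHS value — holds.
(iii) B -> C: every LHS value maps to a single RHS value — holds.
(iv) {B, C} -> A: every LHS value maps to a single RHS value — holds.
4 of the 4 dependencies hold.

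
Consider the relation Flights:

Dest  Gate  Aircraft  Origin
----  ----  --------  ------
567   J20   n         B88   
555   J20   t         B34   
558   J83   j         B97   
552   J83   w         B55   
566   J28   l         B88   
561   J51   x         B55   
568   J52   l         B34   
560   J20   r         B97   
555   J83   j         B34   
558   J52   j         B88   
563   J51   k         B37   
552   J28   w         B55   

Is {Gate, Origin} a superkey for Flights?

Yes

All 12 rows have distinct {Gate, Origin} values, so {Gate, Origin} → (all attributes) holds and {Gate, Origin} is a superkey.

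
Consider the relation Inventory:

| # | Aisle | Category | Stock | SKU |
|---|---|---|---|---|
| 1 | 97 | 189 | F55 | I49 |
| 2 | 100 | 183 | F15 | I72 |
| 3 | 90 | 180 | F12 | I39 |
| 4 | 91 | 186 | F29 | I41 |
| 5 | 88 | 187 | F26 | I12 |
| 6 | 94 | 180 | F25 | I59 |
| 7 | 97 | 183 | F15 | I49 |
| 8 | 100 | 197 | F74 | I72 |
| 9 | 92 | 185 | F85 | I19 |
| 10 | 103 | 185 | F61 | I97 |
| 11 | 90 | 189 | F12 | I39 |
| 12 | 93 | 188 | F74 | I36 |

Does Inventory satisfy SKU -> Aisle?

Yes

SKU=I49: rows 1, 7 → Aisle = 97, 97 ✓
SKU=I72: rows 2, 8 → Aisle = 100, 100 ✓
SKU=I39: rows 3, 11 → Aisle = 90, 90 ✓
SKU=I41: row 4 → Aisle = 91 ✓
SKU=I12: row 5 → Aisle = 88 ✓
SKU=I59: row 6 → Aisle = 94 ✓
SKU=I19: row 9 → Aisle = 92 ✓
SKU=I97: row 10 → Aisle = 103 ✓
SKU=I36: row 12 → Aisle = 93 ✓
Every SKU value is associated with a single Aisle value, so SKU -> Aisle holds.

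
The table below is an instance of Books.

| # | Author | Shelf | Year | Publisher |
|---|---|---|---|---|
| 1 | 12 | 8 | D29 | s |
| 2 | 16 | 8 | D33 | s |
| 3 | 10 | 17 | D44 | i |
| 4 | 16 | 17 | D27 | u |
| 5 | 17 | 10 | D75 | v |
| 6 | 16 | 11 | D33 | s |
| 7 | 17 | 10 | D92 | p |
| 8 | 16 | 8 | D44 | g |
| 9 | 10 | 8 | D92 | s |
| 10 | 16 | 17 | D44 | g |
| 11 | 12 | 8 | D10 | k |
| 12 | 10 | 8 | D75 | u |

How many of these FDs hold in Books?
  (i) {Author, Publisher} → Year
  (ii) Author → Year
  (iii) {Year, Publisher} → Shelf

1

(i) {Author, Publisher} → Year: every LHS value maps to a single RHS value — holds.
(ii) Author → Year: Author=12: rows 1, 11 → Year takes values {D29, D10} — violation; Author=16: rows 2, 4, 6, 8, 10 → Year takes values {D33, D27, D44} — violation; Author=10: rows 3, 9, 12 → Year takes values {D44, D92, D75} — violation; Author=17: rows 5, 7 → Year takes values {D75, D92} — violation — fails.
(iii) {Year, Publisher} → Shelf: (Year=D33, Publisher=s): rows 2, 6 → Shelf takes values {8, 11} — violation; (Year=D44, Publisher=g): rows 8, 10 → Shelf takes values {8, 17} — violation — fails.
1 of the 3 dependencies holds.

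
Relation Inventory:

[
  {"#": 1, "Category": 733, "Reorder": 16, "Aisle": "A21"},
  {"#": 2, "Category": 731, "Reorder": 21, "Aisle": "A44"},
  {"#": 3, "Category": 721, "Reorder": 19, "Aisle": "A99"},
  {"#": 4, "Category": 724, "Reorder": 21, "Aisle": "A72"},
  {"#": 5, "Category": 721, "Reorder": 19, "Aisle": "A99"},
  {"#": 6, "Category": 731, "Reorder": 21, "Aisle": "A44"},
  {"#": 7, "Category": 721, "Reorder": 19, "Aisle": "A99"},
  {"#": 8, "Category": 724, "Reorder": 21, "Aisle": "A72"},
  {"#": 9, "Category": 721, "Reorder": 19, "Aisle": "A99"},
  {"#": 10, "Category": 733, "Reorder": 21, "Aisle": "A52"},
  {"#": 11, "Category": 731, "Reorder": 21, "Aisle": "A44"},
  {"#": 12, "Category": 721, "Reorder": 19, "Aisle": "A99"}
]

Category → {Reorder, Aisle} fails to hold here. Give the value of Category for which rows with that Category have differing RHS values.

733

Category=733: rows 1, 10 → {Reorder,Aisle} takes values {(16, A21), (21, A52)} — violation
Category=731: rows 2, 6, 11 → {Reorder,Aisle} = (21, A44), (21, A44), (21, A44) ✓
Category=721: rows 3, 5, 7, 9, 12 → {Reorder,Aisle} = (19, A99), (19, A99), (19, A99), (19, A99), (19, A99) ✓
Category=724: rows 4, 8 → {Reorder,Aisle} = (21, A72), (21, A72) ✓
The only Category value with inconsistent RHS is Category=733.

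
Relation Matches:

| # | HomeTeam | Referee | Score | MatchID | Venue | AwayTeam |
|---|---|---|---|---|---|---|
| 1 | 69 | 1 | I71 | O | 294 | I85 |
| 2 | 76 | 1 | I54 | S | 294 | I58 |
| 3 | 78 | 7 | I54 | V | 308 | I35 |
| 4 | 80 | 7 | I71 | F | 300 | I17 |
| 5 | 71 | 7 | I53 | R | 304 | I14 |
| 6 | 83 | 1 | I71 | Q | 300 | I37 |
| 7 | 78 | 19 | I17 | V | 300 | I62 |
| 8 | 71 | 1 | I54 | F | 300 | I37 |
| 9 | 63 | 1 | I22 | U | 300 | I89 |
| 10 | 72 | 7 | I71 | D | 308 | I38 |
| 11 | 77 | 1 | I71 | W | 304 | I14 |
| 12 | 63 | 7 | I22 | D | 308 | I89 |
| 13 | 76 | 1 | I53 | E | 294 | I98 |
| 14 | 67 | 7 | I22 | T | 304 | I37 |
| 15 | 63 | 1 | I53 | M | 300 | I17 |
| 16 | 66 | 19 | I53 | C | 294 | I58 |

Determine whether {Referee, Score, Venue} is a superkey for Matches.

All 16 rows have distinct {Referee, Score, Venue} values, so {Referee, Score, Venue} → (all attributes) holds and {Referee, Score, Venue} is a superkey.

Yes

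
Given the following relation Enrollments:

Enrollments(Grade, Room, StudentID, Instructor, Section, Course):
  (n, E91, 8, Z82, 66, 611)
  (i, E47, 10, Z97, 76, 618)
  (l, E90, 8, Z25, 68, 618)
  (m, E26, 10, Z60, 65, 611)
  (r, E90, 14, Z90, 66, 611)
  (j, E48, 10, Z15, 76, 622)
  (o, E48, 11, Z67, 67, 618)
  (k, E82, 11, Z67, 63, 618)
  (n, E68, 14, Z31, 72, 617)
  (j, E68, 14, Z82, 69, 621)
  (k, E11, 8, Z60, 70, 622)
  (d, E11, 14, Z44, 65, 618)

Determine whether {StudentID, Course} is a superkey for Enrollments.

Two distinct rows share (StudentID=11, Course=618), so {StudentID, Course} does not determine every attribute — not a superkey.

No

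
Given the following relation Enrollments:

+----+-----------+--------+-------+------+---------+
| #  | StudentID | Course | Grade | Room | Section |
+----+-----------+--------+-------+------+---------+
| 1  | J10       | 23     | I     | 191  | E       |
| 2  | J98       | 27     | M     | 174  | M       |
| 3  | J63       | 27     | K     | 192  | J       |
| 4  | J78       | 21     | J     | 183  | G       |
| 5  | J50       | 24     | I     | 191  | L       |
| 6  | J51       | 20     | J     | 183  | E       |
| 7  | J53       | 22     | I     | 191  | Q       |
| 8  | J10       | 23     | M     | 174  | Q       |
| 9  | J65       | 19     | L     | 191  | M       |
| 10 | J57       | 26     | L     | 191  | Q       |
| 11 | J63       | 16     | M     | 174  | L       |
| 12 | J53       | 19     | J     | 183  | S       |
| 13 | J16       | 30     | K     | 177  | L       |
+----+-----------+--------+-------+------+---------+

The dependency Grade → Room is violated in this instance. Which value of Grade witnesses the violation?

K

Grade=I: rows 1, 5, 7 → Room = 191, 191, 191 ✓
Grade=M: rows 2, 8, 11 → Room = 174, 174, 174 ✓
Grade=K: rows 3, 13 → Room takes values {192, 177} — violation
Grade=J: rows 4, 6, 12 → Room = 183, 183, 183 ✓
Grade=L: rows 9, 10 → Room = 191, 191 ✓
The only Grade value with inconsistent Room is Grade=K.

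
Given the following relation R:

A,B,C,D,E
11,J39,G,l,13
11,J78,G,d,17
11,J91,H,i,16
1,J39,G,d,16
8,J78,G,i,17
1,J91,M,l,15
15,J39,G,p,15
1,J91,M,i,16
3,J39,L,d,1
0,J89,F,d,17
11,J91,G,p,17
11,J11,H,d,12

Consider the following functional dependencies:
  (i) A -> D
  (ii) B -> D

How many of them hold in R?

(i) A -> D: A=11: 5 rows → D takes values {l, d, i, p} — violation; A=1: 3 rows → D takes values {d, l, i} — violation — fails.
(ii) B -> D: B=J39: 4 rows → D takes values {l, d, p} — violation; B=J78: 2 rows → D takes values {d, i} — violation; B=J91: 4 rows → D takes values {i, l, p} — violation — fails.
None of the 2 dependencies hold.

0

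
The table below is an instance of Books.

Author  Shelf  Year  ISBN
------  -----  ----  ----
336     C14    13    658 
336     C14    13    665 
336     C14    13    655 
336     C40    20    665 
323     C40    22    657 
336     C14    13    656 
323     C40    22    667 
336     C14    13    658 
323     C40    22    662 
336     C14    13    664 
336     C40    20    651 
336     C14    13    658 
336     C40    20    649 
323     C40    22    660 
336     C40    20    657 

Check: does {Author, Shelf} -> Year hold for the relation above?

Yes

(Author=336, Shelf=C14): 7 rows → Year = 13, 13, 13, 13, 13, 13, 13 ✓
(Author=336, Shelf=C40): 4 rows → Year = 20, 20, 20, 20 ✓
(Author=323, Shelf=C40): 4 rows → Year = 22, 22, 22, 22 ✓
Every {Author, Shelf} value is associated with a single Year value, so {Author, Shelf} -> Year holds.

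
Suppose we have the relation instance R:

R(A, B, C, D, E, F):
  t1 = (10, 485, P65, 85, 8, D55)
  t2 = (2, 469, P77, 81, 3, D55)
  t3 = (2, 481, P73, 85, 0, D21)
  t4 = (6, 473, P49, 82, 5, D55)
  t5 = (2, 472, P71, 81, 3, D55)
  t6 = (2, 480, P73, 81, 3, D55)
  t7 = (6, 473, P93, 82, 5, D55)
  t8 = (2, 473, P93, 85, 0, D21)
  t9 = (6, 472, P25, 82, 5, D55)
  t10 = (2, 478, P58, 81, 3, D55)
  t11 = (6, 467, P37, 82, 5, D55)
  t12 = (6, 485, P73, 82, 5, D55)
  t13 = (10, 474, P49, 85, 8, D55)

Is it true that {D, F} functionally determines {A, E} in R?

Yes

(D=85, F=D55): rows 1, 13 → {A,E} = (10, 8), (10, 8) ✓
(D=81, F=D55): rows 2, 5, 6, 10 → {A,E} = (2, 3), (2, 3), (2, 3), (2, 3) ✓
(D=85, F=D21): rows 3, 8 → {A,E} = (2, 0), (2, 0) ✓
(D=82, F=D55): rows 4, 7, 9, 11, 12 → {A,E} = (6, 5), (6, 5), (6, 5), (6, 5), (6, 5) ✓
Every {D, F} value is associated with a single {A, E} value, so {D, F} -> {A, E} holds.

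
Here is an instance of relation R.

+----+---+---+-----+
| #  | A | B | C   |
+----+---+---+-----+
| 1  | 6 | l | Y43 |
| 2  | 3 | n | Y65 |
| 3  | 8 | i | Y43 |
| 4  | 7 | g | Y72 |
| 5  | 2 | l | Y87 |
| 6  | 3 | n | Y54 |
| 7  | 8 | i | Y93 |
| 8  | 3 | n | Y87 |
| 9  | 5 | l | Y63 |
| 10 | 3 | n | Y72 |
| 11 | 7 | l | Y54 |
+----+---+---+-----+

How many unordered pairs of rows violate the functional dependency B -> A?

B=l: violating pairs (1,5), (1,9), (1,11), (5,9), (5,11), (9,11) — 6 pairs.
B=n: all 4 rows agree on A — 0 pairs.
B=i: all 2 rows agree on A — 0 pairs.

6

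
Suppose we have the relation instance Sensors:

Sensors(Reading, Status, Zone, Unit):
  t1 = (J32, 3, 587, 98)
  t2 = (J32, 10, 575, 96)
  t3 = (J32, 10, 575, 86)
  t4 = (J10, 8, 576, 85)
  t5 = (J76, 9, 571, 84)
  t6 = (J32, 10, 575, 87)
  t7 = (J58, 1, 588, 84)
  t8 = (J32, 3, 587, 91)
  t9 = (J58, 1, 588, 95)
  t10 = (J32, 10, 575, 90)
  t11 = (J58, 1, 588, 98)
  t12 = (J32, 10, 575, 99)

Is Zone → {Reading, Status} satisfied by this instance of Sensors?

Zone=587: rows 1, 8 → {Reading,Status} = (J32, 3), (J32, 3) ✓
Zone=575: rows 2, 3, 6, 10, 12 → {Reading,Status} = (J32, 10), (J32, 10), (J32, 10), (J32, 10), (J32, 10) ✓
Zone=576: row 4 → {Reading,Status} = (J10, 8) ✓
Zone=571: row 5 → {Reading,Status} = (J76, 9) ✓
Zone=588: rows 7, 9, 11 → {Reading,Status} = (J58, 1), (J58, 1), (J58, 1) ✓
Every Zone value is associated with a single {Reading, Status} value, so Zone → {Reading, Status} holds.

Yes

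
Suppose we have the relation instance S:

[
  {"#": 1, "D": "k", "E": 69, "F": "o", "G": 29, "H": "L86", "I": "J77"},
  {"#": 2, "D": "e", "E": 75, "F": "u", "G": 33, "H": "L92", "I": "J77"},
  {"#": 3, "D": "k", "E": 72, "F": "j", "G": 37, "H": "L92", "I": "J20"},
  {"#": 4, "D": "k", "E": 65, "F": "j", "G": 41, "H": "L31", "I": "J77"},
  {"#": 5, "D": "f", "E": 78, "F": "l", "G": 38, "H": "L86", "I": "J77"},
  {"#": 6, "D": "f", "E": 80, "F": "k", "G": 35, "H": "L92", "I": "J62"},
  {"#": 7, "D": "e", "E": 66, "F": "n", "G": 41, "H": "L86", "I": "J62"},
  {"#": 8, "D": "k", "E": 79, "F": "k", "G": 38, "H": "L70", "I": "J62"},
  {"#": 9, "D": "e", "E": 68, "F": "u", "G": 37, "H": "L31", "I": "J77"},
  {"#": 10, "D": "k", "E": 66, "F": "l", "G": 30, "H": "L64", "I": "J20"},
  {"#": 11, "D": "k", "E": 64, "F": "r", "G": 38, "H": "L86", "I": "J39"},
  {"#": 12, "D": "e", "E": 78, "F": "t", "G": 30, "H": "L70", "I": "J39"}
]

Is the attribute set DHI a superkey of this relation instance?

All 12 rows have distinct DHI values, so DHI → (all attributes) holds and DHI is a superkey.

Yes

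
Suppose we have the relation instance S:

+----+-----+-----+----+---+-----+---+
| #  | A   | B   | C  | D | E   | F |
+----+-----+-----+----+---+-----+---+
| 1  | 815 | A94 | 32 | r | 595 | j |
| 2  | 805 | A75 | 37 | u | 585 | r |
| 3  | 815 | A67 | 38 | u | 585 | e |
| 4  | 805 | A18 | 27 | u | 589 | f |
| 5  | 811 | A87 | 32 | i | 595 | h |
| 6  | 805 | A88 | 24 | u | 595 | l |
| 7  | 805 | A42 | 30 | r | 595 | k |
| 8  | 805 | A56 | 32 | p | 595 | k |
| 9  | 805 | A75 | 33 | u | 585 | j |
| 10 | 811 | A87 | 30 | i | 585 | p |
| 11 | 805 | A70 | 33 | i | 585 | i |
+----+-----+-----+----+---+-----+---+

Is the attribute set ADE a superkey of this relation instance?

No

Rows 2 and 9 have the same ADE value (A=805, D=u, E=585) but are distinct tuples, so ADE does not determine every attribute — not a superkey.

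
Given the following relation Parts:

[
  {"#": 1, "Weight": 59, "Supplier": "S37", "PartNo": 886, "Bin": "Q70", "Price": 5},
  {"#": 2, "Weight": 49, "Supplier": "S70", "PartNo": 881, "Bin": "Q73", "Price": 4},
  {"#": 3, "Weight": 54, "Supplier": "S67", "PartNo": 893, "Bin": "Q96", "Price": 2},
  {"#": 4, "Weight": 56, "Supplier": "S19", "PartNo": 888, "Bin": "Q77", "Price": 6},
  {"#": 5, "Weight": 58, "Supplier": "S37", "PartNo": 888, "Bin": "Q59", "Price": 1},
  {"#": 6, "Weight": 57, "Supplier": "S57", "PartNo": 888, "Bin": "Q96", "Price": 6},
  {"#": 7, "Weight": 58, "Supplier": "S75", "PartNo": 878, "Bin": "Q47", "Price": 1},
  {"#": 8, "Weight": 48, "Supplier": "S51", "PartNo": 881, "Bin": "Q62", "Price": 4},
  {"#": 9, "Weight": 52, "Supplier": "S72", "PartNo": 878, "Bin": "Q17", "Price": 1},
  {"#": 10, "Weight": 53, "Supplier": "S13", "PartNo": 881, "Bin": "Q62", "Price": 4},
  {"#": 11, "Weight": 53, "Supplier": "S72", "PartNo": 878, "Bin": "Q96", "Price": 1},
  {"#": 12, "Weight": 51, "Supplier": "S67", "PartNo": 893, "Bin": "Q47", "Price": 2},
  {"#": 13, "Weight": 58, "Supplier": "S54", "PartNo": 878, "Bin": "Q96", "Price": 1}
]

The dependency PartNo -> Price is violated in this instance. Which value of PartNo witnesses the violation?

PartNo=886: row 1 → Price = 5 ✓
PartNo=881: rows 2, 8, 10 → Price = 4, 4, 4 ✓
PartNo=893: rows 3, 12 → Price = 2, 2 ✓
PartNo=888: rows 4, 5, 6 → Price takes values {6, 1} — violation
PartNo=878: rows 7, 9, 11, 13 → Price = 1, 1, 1, 1 ✓
The only PartNo value with inconsistent Price is PartNo=888.

888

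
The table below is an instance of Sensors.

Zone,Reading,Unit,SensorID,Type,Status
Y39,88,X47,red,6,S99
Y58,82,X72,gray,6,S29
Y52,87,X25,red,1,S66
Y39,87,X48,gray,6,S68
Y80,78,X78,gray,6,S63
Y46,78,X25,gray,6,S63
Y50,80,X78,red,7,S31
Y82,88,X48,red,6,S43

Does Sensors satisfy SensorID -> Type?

No

SensorID=red: 4 rows → Type takes values {6, 1, 7} — violation
SensorID=gray: 4 rows → Type = 6, 6, 6, 6 ✓
Two rows agree on SensorID but differ on Type, so SensorID -> Type does not hold.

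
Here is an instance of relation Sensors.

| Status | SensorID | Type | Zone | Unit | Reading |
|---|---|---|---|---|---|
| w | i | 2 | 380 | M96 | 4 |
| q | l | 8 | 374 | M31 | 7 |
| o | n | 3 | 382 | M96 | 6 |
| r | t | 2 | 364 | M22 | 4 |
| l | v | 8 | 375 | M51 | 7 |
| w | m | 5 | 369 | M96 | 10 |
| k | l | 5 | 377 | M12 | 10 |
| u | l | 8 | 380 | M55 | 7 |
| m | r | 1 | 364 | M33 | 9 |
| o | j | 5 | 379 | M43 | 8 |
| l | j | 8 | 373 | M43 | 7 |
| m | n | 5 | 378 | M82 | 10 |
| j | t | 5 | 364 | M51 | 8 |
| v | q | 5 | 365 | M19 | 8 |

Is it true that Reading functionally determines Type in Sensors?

Reading=4: 2 rows → Type = 2, 2 ✓
Reading=7: 4 rows → Type = 8, 8, 8, 8 ✓
Reading=6: 1 row → Type = 3 ✓
Reading=10: 3 rows → Type = 5, 5, 5 ✓
Reading=9: 1 row → Type = 1 ✓
Reading=8: 3 rows → Type = 5, 5, 5 ✓
Every Reading value is associated with a single Type value, so Reading -> Type holds.

Yes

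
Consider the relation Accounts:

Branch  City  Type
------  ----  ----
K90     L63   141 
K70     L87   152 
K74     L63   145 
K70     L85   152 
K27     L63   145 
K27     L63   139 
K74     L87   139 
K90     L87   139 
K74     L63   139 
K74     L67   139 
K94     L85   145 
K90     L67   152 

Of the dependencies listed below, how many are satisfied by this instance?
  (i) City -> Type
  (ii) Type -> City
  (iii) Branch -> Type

(i) City -> Type: City=L63: 5 rows → Type takes values {141, 145, 139} — violation; City=L87: 3 rows → Type takes values {152, 139} — violation; City=L85: 2 rows → Type takes values {152, 145} — violation; City=L67: 2 rows → Type takes values {139, 152} — violation — fails.
(ii) Type -> City: Type=152: 3 rows → City takes values {L87, L85, L67} — violation; Type=145: 3 rows → City takes values {L63, L85} — violation; Type=139: 5 rows → City takes values {L63, L87, L67} — violation — fails.
(iii) Branch -> Type: Branch=K90: 3 rows → Type takes values {141, 139, 152} — violation; Branch=K74: 4 rows → Type takes values {145, 139} — violation; Branch=K27: 2 rows → Type takes values {145, 139} — violation — fails.
None of the 3 dependencies hold.

0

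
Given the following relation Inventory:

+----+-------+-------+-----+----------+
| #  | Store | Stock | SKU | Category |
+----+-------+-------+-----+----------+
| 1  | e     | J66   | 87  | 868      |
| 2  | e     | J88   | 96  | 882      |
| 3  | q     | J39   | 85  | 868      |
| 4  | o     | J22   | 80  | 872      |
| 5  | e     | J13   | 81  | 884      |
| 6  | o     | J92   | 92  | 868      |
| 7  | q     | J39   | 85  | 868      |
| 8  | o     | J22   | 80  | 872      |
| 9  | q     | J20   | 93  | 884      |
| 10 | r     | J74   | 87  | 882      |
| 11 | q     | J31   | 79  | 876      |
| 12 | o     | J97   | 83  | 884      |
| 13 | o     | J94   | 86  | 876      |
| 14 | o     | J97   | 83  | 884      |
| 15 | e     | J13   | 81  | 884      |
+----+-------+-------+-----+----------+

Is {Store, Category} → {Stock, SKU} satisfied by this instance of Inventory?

Yes

(Store=e, Category=868): row 1 → {Stock,SKU} = (J66, 87) ✓
(Store=e, Category=882): row 2 → {Stock,SKU} = (J88, 96) ✓
(Store=q, Category=868): rows 3, 7 → {Stock,SKU} = (J39, 85), (J39, 85) ✓
(Store=o, Category=872): rows 4, 8 → {Stock,SKU} = (J22, 80), (J22, 80) ✓
(Store=e, Category=884): rows 5, 15 → {Stock,SKU} = (J13, 81), (J13, 81) ✓
(Store=o, Category=868): row 6 → {Stock,SKU} = (J92, 92) ✓
(Store=q, Category=884): row 9 → {Stock,SKU} = (J20, 93) ✓
(Store=r, Category=882): row 10 → {Stock,SKU} = (J74, 87) ✓
(Store=q, Category=876): row 11 → {Stock,SKU} = (J31, 79) ✓
(Store=o, Category=884): rows 12, 14 → {Stock,SKU} = (J97, 83), (J97, 83) ✓
(Store=o, Category=876): row 13 → {Stock,SKU} = (J94, 86) ✓
Every {Store, Category} value is associated with a single {Stock, SKU} value, so {Store, Category} → {Stock, SKU} holds.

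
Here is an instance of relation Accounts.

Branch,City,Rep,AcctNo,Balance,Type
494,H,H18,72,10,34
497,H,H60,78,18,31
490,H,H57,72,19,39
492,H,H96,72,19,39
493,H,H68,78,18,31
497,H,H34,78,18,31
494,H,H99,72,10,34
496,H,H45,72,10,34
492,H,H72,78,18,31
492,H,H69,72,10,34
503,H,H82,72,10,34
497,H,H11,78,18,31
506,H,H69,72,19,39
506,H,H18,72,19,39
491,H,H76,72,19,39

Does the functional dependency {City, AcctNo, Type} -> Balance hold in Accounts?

Yes

(City=H, AcctNo=72, Type=34): 5 rows → Balance = 10, 10, 10, 10, 10 ✓
(City=H, AcctNo=78, Type=31): 5 rows → Balance = 18, 18, 18, 18, 18 ✓
(City=H, AcctNo=72, Type=39): 5 rows → Balance = 19, 19, 19, 19, 19 ✓
Every {City, AcctNo, Type} value is associated with a single Balance value, so {City, AcctNo, Type} -> Balance holds.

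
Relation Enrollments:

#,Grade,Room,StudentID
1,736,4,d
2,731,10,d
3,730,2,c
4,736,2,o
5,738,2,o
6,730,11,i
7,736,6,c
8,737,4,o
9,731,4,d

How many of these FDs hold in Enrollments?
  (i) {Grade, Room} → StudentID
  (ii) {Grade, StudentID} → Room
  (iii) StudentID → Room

(i) {Grade, Room} → StudentID: every LHS value maps to a single RHS value — holds.
(ii) {Grade, StudentID} → Room: (Grade=731, StudentID=d): rows 2, 9 → Room takes values {10, 4} — violation — fails.
(iii) StudentID → Room: StudentID=d: rows 1, 2, 9 → Room takes values {4, 10} — violation; StudentID=c: rows 3, 7 → Room takes values {2, 6} — violation; StudentID=o: rows 4, 5, 8 → Room takes values {2, 4} — violation — fails.
1 of the 3 dependencies holds.

1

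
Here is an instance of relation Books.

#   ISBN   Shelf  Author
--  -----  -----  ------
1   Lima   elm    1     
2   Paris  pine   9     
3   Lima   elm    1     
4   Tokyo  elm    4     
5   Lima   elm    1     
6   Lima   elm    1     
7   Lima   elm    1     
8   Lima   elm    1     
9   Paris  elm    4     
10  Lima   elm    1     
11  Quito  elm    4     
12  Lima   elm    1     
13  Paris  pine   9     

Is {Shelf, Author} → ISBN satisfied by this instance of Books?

(Shelf=elm, Author=1): rows 1, 3, 5, 6, 7, 8, 10, 12 → ISBN = Lima, Lima, Lima, Lima, Lima, Lima, Lima, Lima ✓
(Shelf=pine, Author=9): rows 2, 13 → ISBN = Paris, Paris ✓
(Shelf=elm, Author=4): rows 4, 9, 11 → ISBN takes values {Tokyo, Paris, Quito} — violation
Two rows agree on {Shelf, Author} but differ on ISBN, so {Shelf, Author} → ISBN does not hold.

No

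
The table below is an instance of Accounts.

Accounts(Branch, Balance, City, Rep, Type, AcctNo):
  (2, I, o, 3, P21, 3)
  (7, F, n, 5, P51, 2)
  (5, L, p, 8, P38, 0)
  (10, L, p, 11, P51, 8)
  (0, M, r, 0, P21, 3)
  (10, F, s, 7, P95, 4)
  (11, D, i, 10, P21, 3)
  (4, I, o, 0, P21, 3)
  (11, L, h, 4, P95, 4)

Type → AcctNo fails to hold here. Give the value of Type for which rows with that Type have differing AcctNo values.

Type=P21: 4 rows → AcctNo = 3, 3, 3, 3 ✓
Type=P51: 2 rows → AcctNo takes values {2, 8} — violation
Type=P38: 1 row → AcctNo = 0 ✓
Type=P95: 2 rows → AcctNo = 4, 4 ✓
The only Type value with inconsistent AcctNo is Type=P51.

P51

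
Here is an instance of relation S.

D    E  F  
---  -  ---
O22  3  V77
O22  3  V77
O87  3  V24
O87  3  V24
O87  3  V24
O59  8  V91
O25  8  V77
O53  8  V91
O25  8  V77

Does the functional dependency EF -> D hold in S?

(E=3, F=V77): 2 rows → D = O22, O22 ✓
(E=3, F=V24): 3 rows → D = O87, O87, O87 ✓
(E=8, F=V91): 2 rows → D takes values {O59, O53} — violation
(E=8, F=V77): 2 rows → D = O25, O25 ✓
Two rows agree on EF but differ on D, so EF -> D does not hold.

No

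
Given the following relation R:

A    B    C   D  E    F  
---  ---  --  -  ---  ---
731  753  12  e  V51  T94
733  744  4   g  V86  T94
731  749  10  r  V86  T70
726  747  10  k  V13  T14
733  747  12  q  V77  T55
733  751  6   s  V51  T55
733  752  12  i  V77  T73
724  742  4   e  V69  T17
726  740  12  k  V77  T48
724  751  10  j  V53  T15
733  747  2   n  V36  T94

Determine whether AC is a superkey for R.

Two distinct rows share (A=733, C=12), so AC does not determine every attribute — not a superkey.

No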